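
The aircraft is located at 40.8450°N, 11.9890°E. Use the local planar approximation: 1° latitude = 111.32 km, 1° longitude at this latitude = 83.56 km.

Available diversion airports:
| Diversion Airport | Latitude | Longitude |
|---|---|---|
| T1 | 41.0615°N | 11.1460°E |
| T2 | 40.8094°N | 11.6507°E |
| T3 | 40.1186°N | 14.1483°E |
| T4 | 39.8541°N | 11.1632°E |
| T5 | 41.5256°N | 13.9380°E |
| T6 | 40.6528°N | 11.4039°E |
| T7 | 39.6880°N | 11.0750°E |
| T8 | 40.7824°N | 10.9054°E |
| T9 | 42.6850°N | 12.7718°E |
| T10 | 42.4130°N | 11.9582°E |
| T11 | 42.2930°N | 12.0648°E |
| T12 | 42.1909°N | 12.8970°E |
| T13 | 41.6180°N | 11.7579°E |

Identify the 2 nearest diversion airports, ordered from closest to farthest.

Distances from 40.8450°N, 11.9890°E:
T1: √((0.2165·111.32)² + (-0.8430·83.56)²) = √(580.847597 + 4961.945752) = 74.4499 km
T2: √((-0.0356·111.32)² + (-0.3383·83.56)²) = √(15.705306 + 799.099499) = 28.5448 km
T3: √((-0.7264·111.32)² + (2.1593·83.56)²) = √(6538.800187 + 32555.384734) = 197.7225 km
T4: √((-0.9909·111.32)² + (-0.8258·83.56)²) = √(12167.631602 + 4761.531039) = 130.1121 km
T5: √((0.6806·111.32)² + (1.9490·83.56)²) = √(5740.243095 + 26522.871479) = 179.6194 km
T6: √((-0.1922·111.32)² + (-0.5851·83.56)²) = √(457.776150 + 2390.325579) = 53.3676 km
T7: √((-1.1570·111.32)² + (-0.9140·83.56)²) = √(16588.729032 + 5832.963436) = 149.7387 km
T8: √((-0.0626·111.32)² + (-1.0836·83.56)²) = √(48.561832 + 8198.508577) = 90.8134 km
T9: √((1.8400·111.32)² + (0.7828·83.56)²) = √(41954.837309 + 4278.568570) = 215.0195 km
T10: √((1.5680·111.32)² + (-0.0308·83.56)²) = √(30467.618716 + 6.623664) = 174.5687 km
T11: √((1.4480·111.32)² + (0.0758·83.56)²) = √(25982.654539 + 40.117630) = 161.3158 km
T12: √((1.3459·111.32)² + (0.9080·83.56)²) = √(22447.706820 + 5756.633221) = 167.9415 km
T13: √((0.7730·111.32)² + (-0.2311·83.56)²) = √(7404.664456 + 372.903752) = 88.1905 km
Sorted: T2 (28.5448 km) < T6 (53.3676 km) < T1 (74.4499 km) < T13 (88.1905 km) < …

T2, T6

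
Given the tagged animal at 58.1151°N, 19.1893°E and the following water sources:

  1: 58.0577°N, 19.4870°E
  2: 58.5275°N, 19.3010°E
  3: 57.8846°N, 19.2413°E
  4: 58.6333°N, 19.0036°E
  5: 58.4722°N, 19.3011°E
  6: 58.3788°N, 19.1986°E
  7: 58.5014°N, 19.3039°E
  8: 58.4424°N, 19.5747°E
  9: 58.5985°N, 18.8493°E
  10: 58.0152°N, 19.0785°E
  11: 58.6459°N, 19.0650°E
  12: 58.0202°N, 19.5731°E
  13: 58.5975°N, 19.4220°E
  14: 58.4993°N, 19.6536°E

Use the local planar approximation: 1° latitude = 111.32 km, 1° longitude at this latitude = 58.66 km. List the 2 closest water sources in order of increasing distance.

Distances from 58.1151°N, 19.1893°E:
1: √((-0.0574·111.32)² + (0.2977·58.66)²) = √(40.829135 + 304.959233) = 18.5954 km
2: √((0.4124·111.32)² + (0.1117·58.66)²) = √(2107.578252 + 42.932924) = 46.3736 km
3: √((-0.2305·111.32)² + (0.0520·58.66)²) = √(658.397624 + 9.304452) = 25.8399 km
4: √((0.5182·111.32)² + (-0.1857·58.66)²) = √(3327.677365 + 118.660978) = 58.7055 km
5: √((0.3571·111.32)² + (0.1118·58.66)²) = √(1580.251080 + 43.009830) = 40.2897 km
6: √((0.2637·111.32)² + (0.0093·58.66)²) = √(861.720957 + 0.297612) = 29.3602 km
7: √((0.3863·111.32)² + (0.1146·58.66)²) = √(1849.250785 + 45.191146) = 43.5252 km
8: √((0.3273·111.32)² + (0.3854·58.66)²) = √(1327.511848 + 511.101950) = 42.8791 km
9: √((0.4834·111.32)² + (-0.3400·58.66)²) = √(2895.740815 + 397.779091) = 57.3892 km
10: √((-0.0999·111.32)² + (-0.1108·58.66)²) = √(123.673705 + 42.243864) = 12.8809 km
11: √((0.5308·111.32)² + (-0.1243·58.66)²) = √(3491.469268 + 53.165068) = 59.5368 km
12: √((-0.0949·111.32)² + (0.3838·58.66)²) = √(111.603758 + 506.867048) = 24.8691 km
13: √((0.4824·111.32)² + (0.2327·58.66)²) = √(2883.772484 + 186.327469) = 55.4085 km
14: √((0.3842·111.32)² + (0.4643·58.66)²) = √(1829.199678 + 741.790872) = 50.7049 km
Sorted: 10 (12.8809 km) < 1 (18.5954 km) < 12 (24.8691 km) < 3 (25.8399 km) < …

10, 1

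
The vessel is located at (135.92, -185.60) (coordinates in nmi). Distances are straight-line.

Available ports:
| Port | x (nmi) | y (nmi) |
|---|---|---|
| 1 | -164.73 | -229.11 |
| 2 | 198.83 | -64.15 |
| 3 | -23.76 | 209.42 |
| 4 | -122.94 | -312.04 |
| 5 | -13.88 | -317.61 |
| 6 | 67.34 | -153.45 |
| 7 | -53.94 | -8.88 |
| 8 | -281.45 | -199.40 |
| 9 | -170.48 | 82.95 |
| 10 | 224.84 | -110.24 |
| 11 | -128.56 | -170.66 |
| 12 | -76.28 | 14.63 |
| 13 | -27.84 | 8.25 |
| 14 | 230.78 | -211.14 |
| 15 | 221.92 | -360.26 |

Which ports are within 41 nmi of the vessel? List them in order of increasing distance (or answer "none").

none

Distances from (135.92, -185.60):
1: √((-300.65)² + (-43.51)²) = √(90390.4225 + 1893.1201) = 303.78 nmi
2: √((62.91)² + (121.45)²) = √(3957.6681 + 14750.1025) = 136.78 nmi
3: √((-159.68)² + (395.02)²) = √(25497.7024 + 156040.8004) = 426.07 nmi
4: √((-258.86)² + (-126.44)²) = √(67008.4996 + 15987.0736) = 288.09 nmi
5: √((-149.80)² + (-132.01)²) = √(22440.0400 + 17426.6401) = 199.67 nmi
6: √((-68.58)² + (32.15)²) = √(4703.2164 + 1033.6225) = 75.74 nmi
7: √((-189.86)² + (176.72)²) = √(36046.8196 + 31229.9584) = 259.38 nmi
8: √((-417.37)² + (-13.80)²) = √(174197.7169 + 190.4400) = 417.60 nmi
9: √((-306.40)² + (268.55)²) = √(93880.9600 + 72119.1025) = 407.43 nmi
10: √((88.92)² + (75.36)²) = √(7906.7664 + 5679.1296) = 116.56 nmi
11: √((-264.48)² + (14.94)²) = √(69949.6704 + 223.2036) = 264.90 nmi
12: √((-212.20)² + (200.23)²) = √(45028.8400 + 40092.0529) = 291.75 nmi
13: √((-163.76)² + (193.85)²) = √(26817.3376 + 37577.8225) = 253.76 nmi
14: √((94.86)² + (-25.54)²) = √(8998.4196 + 652.2916) = 98.24 nmi
15: √((86.00)² + (-174.66)²) = √(7396.0000 + 30506.1156) = 194.68 nmi
Threshold 41 nmi: none within range.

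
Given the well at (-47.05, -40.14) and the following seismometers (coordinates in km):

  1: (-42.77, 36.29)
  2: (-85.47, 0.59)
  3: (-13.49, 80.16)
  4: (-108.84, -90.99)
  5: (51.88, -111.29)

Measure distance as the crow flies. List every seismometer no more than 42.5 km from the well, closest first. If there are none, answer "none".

Distances from (-47.05, -40.14):
1: √((4.28)² + (76.43)²) = √(18.3184 + 5841.5449) = 76.55 km
2: √((-38.42)² + (40.73)²) = √(1476.0964 + 1658.9329) = 55.99 km
3: √((33.56)² + (120.30)²) = √(1126.2736 + 14472.0900) = 124.89 km
4: √((-61.79)² + (-50.85)²) = √(3818.0041 + 2585.7225) = 80.02 km
5: √((98.93)² + (-71.15)²) = √(9787.1449 + 5062.3225) = 121.86 km
Threshold 42.5 km: none within range.

none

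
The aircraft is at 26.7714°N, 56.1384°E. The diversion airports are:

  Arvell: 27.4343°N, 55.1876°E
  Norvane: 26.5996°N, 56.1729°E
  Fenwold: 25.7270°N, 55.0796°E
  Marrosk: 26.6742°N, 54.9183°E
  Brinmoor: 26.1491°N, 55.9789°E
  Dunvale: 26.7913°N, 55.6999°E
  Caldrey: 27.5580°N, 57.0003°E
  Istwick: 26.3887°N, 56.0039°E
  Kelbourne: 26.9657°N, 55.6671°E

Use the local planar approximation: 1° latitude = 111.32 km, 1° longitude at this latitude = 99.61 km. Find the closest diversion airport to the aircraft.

Distances from 26.7714°N, 56.1384°E:
Arvell: √((0.6629·111.32)² + (-0.9508·99.61)²) = √(5445.558568 + 8969.830292) = 120.0641 km
Norvane: √((-0.1718·111.32)² + (0.0345·99.61)²) = √(365.757057 + 11.809842) = 19.4311 km
Fenwold: √((-1.0444·111.32)² + (-1.0588·99.61)²) = √(13516.994019 + 11123.302433) = 156.9723 km
Marrosk: √((-0.0972·111.32)² + (-1.2201·99.61)²) = √(117.078979 + 14770.552290) = 122.0149 km
Brinmoor: √((-0.6223·111.32)² + (-0.1595·99.61)²) = √(4798.947483 + 252.422030) = 71.0730 km
Dunvale: √((0.0199·111.32)² + (-0.4385·99.61)²) = √(4.907412 + 1907.853731) = 43.7351 km
Caldrey: √((0.7866·111.32)² + (0.8619·99.61)²) = √(7667.508736 + 7370.885105) = 122.6311 km
Istwick: √((-0.3827·111.32)² + (-0.1345·99.61)²) = √(1814.944377 + 179.494212) = 44.6591 km
Kelbourne: √((0.1943·111.32)² + (-0.4713·99.61)²) = √(467.834232 + 2203.945037) = 51.6893 km
Minimum: Norvane at 19.4311 km.

Norvane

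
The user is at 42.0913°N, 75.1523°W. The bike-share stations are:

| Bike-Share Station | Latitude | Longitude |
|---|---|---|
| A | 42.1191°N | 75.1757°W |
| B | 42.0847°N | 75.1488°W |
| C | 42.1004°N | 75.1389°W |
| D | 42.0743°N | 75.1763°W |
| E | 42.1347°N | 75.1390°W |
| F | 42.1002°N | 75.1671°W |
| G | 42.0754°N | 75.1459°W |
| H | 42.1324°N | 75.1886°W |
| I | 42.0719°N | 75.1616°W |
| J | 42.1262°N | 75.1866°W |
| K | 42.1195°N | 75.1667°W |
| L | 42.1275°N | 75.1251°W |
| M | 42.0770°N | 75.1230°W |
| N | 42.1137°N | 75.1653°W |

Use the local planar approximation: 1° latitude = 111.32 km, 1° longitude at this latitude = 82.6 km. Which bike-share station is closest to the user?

Distances from 42.0913°N, 75.1523°W:
A: 3.6487 km
B: 0.7895 km
C: 1.5004 km
D: 2.7407 km
E: 4.9546 km
F: 1.5735 km
G: 1.8472 km
H: 5.4702 km
I: 2.2922 km
J: 4.8084 km
K: 3.3570 km
L: 4.6138 km
M: 2.8968 km
N: 2.7149 km
Minimum: B at 0.7895 km.

B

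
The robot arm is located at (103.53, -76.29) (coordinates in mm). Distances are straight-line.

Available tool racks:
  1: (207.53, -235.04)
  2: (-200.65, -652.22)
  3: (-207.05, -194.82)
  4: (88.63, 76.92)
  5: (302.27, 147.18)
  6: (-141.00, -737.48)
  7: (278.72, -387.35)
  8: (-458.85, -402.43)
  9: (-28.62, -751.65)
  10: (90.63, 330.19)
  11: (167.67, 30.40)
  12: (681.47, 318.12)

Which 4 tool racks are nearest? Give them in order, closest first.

11, 4, 1, 5

Distances from (103.53, -76.29):
1: 189.78 mm
2: 651.32 mm
3: 332.43 mm
4: 153.93 mm
5: 299.06 mm
6: 704.96 mm
7: 357.00 mm
8: 650.11 mm
9: 688.17 mm
10: 406.68 mm
11: 124.49 mm
12: 699.70 mm
Sorted: 11 (124.49 mm) < 4 (153.93 mm) < 1 (189.78 mm) < 5 (299.06 mm) < 3 (332.43 mm) < 7 (357.00 mm) < …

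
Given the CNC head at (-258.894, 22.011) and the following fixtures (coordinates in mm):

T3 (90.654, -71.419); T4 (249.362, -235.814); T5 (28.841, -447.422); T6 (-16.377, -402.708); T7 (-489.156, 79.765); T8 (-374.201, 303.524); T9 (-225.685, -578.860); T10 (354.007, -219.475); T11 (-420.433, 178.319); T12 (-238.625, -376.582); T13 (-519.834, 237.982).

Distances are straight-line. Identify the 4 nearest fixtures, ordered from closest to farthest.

Distances from (-258.894, 22.011):
T3: √((349.548)² + (-93.430)²) = √(122183.80430 + 8729.16490) = 361.819 mm
T4: √((508.256)² + (-257.825)²) = √(258324.16154 + 66473.73062) = 569.910 mm
T5: √((287.735)² + (-469.433)²) = √(82791.43023 + 220367.34149) = 550.599 mm
T6: √((242.517)² + (-424.719)²) = √(58814.49529 + 180386.22896) = 489.082 mm
T7: √((-230.262)² + (57.754)²) = √(53020.58864 + 3335.52452) = 237.394 mm
T8: √((-115.307)² + (281.513)²) = √(13295.70425 + 79249.56917) = 304.213 mm
T9: √((33.209)² + (-600.871)²) = √(1102.83768 + 361045.95864) = 601.788 mm
T10: √((612.901)² + (-241.486)²) = √(375647.63580 + 58315.48820) = 658.759 mm
T11: √((-161.539)² + (156.308)²) = √(26094.84852 + 24432.19086) = 224.782 mm
T12: √((20.269)² + (-398.593)²) = √(410.83236 + 158876.37965) = 399.108 mm
T13: √((-260.940)² + (215.971)²) = √(68089.68360 + 46643.47284) = 338.723 mm
Sorted: T11 (224.782 mm) < T7 (237.394 mm) < T8 (304.213 mm) < T13 (338.723 mm) < T3 (361.819 mm) < T12 (399.108 mm) < …

T11, T7, T8, T13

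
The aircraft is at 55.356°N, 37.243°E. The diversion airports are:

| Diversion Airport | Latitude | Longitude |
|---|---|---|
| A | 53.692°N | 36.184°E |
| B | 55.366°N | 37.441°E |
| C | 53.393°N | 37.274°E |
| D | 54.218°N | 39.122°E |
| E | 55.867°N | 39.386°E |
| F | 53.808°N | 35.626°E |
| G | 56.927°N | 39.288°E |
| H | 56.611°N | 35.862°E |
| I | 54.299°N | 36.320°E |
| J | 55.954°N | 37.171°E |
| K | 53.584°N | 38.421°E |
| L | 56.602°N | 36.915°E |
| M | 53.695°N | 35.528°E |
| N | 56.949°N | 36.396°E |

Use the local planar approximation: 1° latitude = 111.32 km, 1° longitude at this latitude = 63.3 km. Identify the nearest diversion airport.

B

Distances from 55.356°N, 37.243°E:
A: 196.993 km
B: 12.583 km
C: 218.530 km
D: 173.768 km
E: 147.096 km
F: 200.430 km
G: 217.580 km
H: 164.802 km
I: 131.372 km
J: 66.725 km
K: 210.882 km
L: 140.250 km
M: 214.416 km
N: 185.261 km
Minimum: B at 12.583 km.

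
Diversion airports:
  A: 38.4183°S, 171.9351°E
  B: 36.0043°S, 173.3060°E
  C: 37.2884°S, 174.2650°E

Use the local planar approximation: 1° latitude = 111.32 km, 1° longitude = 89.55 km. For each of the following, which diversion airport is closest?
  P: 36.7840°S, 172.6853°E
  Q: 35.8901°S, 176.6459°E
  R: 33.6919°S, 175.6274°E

P at 36.7840°S, 172.6853°E:
  A: √((-1.6343·111.32)² + (-0.7502·89.55)²) = √(33098.625325 + 4513.207488) = 193.9377 km
  B: √((0.7797·111.32)² + (0.6207·89.55)²) = √(7533.581029 + 3089.546038) = 103.0686 km
  C: √((-0.5044·111.32)² + (1.5797·89.55)²) = √(3152.800938 + 20011.535639) = 152.1983 km
  → nearest: B (103.0686 km)
Q at 35.8901°S, 176.6459°E:
  A: √((-2.5282·111.32)² + (-4.7108·89.55)²) = √(79208.036806 + 177959.228023) = 507.1166 km
  B: √((-0.1142·111.32)² + (-3.3399·89.55)²) = √(161.613860 + 89453.658662) = 299.3581 km
  C: √((-1.3983·111.32)² + (-2.3809·89.55)²) = √(24229.648319 + 45458.331400) = 263.9848 km
  → nearest: C (263.9848 km)
R at 33.6919°S, 175.6274°E:
  A: √((-4.7264·111.32)² + (-3.6923·89.55)²) = √(276826.296502 + 109326.423525) = 621.4119 km
  B: √((-2.3124·111.32)² + (-2.3214·89.55)²) = √(66263.186514 + 43214.663993) = 330.8744 km
  C: √((-3.5965·111.32)² + (-1.3624·89.55)²) = √(160290.035319 + 14884.712489) = 418.5388 km
  → nearest: B (330.8744 km)

P→B; Q→C; R→B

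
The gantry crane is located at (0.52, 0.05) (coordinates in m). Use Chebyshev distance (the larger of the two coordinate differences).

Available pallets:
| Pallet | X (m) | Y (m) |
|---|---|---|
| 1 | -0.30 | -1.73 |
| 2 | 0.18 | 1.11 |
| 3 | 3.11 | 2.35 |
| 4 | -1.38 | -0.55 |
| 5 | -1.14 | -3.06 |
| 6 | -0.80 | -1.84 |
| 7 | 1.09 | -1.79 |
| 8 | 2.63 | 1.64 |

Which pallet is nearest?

Distances from (0.52, 0.05):
1: max(|-0.82|, |-1.78|) = 1.78 m
2: max(|-0.34|, |1.06|) = 1.06 m
3: max(|2.59|, |2.30|) = 2.59 m
4: max(|-1.90|, |-0.60|) = 1.90 m
5: max(|-1.66|, |-3.11|) = 3.11 m
6: max(|-1.32|, |-1.89|) = 1.89 m
7: max(|0.57|, |-1.84|) = 1.84 m
8: max(|2.11|, |1.59|) = 2.11 m
Minimum: 2 at 1.06 m.

2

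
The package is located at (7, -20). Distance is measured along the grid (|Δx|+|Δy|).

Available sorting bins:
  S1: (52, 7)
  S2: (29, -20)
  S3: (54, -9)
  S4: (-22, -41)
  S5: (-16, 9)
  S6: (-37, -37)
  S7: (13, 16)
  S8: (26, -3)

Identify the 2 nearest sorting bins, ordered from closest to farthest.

Distances from (7, -20):
S1: |45| + |27| = 45 + 27 = 72
S2: |22| + |0| = 22 + 0 = 22
S3: |47| + |11| = 47 + 11 = 58
S4: |-29| + |-21| = 29 + 21 = 50
S5: |-23| + |29| = 23 + 29 = 52
S6: |-44| + |-17| = 44 + 17 = 61
S7: |6| + |36| = 6 + 36 = 42
S8: |19| + |17| = 19 + 17 = 36
Sorted: S2 (22) < S8 (36) < S7 (42) < S4 (50) < …

S2, S8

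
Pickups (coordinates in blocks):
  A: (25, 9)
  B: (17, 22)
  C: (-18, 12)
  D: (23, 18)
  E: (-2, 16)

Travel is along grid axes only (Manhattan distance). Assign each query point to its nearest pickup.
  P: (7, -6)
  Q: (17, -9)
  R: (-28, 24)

P→E; Q→A; R→C

P at (7, -6):
  A: 33 blocks
  B: 38 blocks
  C: 43 blocks
  D: 40 blocks
  E: 31 blocks
  → nearest: E (31 blocks)
Q at (17, -9):
  A: 26 blocks
  B: 31 blocks
  C: 56 blocks
  D: 33 blocks
  E: 44 blocks
  → nearest: A (26 blocks)
R at (-28, 24):
  A: 68 blocks
  B: 47 blocks
  C: 22 blocks
  D: 57 blocks
  E: 34 blocks
  → nearest: C (22 blocks)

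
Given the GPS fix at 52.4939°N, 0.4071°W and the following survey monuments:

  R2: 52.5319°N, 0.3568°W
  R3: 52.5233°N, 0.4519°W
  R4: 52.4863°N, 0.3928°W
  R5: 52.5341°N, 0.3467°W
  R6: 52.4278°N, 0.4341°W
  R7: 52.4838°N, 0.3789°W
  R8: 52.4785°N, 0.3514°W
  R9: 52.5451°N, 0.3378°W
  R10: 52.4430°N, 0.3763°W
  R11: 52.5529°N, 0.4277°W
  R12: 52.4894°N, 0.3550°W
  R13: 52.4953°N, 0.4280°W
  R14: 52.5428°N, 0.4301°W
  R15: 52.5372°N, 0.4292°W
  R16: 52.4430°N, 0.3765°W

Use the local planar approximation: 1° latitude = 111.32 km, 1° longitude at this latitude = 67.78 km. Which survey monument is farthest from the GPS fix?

R6

Distances from 52.4939°N, 0.4071°W:
R2: 5.4330 km
R3: 4.4645 km
R4: 1.2866 km
R5: 6.0652 km
R6: 7.5824 km
R7: 2.2176 km
R8: 4.1463 km
R9: 7.3857 km
R10: 6.0385 km
R11: 6.7147 km
R12: 3.5667 km
R13: 1.4251 km
R14: 5.6624 km
R15: 5.0475 km
R16: 6.0339 km
Maximum: R6 at 7.5824 km.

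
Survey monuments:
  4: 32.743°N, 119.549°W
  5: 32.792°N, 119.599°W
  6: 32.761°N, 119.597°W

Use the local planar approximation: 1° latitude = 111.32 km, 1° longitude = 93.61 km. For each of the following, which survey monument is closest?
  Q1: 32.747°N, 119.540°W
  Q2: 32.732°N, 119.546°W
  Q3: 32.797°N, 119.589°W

Q1 at 32.747°N, 119.540°W:
  4: √((-0.004·111.32)² + (-0.009·93.61)²) = √(0.19827 + 0.70979) = 0.953 km
  5: √((0.045·111.32)² + (-0.059·93.61)²) = √(25.09409 + 30.50342) = 7.456 km
  6: √((0.014·111.32)² + (-0.057·93.61)²) = √(2.42886 + 28.47044) = 5.559 km
  → nearest: 4 (0.953 km)
Q2 at 32.732°N, 119.546°W:
  4: √((0.011·111.32)² + (-0.003·93.61)²) = √(1.49945 + 0.07887) = 1.256 km
  5: √((0.060·111.32)² + (-0.053·93.61)²) = √(44.61171 + 24.61480) = 8.320 km
  6: √((0.029·111.32)² + (-0.051·93.61)²) = √(10.42179 + 22.79213) = 5.763 km
  → nearest: 4 (1.256 km)
Q3 at 32.797°N, 119.589°W:
  4: √((-0.054·111.32)² + (0.040·93.61)²) = √(36.13549 + 14.02053) = 7.082 km
  5: √((-0.005·111.32)² + (-0.010·93.61)²) = √(0.30980 + 0.87628) = 1.089 km
  6: √((-0.036·111.32)² + (-0.008·93.61)²) = √(16.06022 + 0.56082) = 4.077 km
  → nearest: 5 (1.089 km)

Q1→4; Q2→4; Q3→5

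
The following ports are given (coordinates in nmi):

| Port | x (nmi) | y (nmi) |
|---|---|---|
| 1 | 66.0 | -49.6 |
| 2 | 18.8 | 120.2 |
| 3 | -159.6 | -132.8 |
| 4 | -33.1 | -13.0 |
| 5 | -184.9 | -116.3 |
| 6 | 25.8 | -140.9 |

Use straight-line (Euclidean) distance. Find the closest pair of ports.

Pairwise distances:
1–2: 176.2 nmi
1–3: 240.5 nmi
1–4: 105.6 nmi
1–5: 259.6 nmi
1–6: 99.8 nmi
2–3: 309.6 nmi
2–4: 143.0 nmi
2–5: 312.1 nmi
2–6: 261.2 nmi
3–4: 174.2 nmi
3–5: 30.2 nmi
3–6: 185.6 nmi
4–5: 183.6 nmi
4–6: 140.8 nmi
5–6: 212.1 nmi
Closest pair: 3–5 at 30.2 nmi.

3 and 5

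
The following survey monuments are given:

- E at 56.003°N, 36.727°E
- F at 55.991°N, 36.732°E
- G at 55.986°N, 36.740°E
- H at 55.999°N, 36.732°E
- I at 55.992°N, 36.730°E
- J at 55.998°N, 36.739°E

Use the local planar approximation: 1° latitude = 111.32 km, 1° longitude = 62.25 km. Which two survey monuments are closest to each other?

Pairwise distances:
E–F: √((-0.012·111.32)² + (0.005·62.25)²) = √(1.78447 + 0.09688) = 1.372 km
E–G: √((-0.017·111.32)² + (0.013·62.25)²) = √(3.58133 + 0.65489) = 2.058 km
E–H: √((-0.004·111.32)² + (0.005·62.25)²) = √(0.19827 + 0.09688) = 0.543 km
E–I: √((-0.011·111.32)² + (0.003·62.25)²) = √(1.49945 + 0.03488) = 1.239 km
E–J: √((-0.005·111.32)² + (0.012·62.25)²) = √(0.30980 + 0.55801) = 0.932 km
F–G: √((-0.005·111.32)² + (0.008·62.25)²) = √(0.30980 + 0.24800) = 0.747 km
F–H: √((0.008·111.32)² + (0.000·62.25)²) = √(0.79310 + 0.00000) = 0.891 km
F–I: √((0.001·111.32)² + (-0.002·62.25)²) = √(0.01239 + 0.01550) = 0.167 km
F–J: √((0.007·111.32)² + (0.007·62.25)²) = √(0.60721 + 0.18988) = 0.893 km
G–H: √((0.013·111.32)² + (-0.008·62.25)²) = √(2.09427 + 0.24800) = 1.530 km
G–I: √((0.006·111.32)² + (-0.010·62.25)²) = √(0.44612 + 0.38751) = 0.913 km
G–J: √((0.012·111.32)² + (-0.001·62.25)²) = √(1.78447 + 0.00388) = 1.337 km
H–I: √((-0.007·111.32)² + (-0.002·62.25)²) = √(0.60721 + 0.01550) = 0.789 km
H–J: √((-0.001·111.32)² + (0.007·62.25)²) = √(0.01239 + 0.18988) = 0.450 km
I–J: √((0.006·111.32)² + (0.009·62.25)²) = √(0.44612 + 0.31388) = 0.872 km
Closest pair: F–I at 0.167 km.

F and I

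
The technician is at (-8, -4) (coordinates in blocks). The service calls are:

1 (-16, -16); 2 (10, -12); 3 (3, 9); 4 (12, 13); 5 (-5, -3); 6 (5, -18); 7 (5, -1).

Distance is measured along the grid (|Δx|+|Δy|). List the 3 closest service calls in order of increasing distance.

Distances from (-8, -4):
1: |-8| + |-12| = 8 + 12 = 20 blocks
2: |18| + |-8| = 18 + 8 = 26 blocks
3: |11| + |13| = 11 + 13 = 24 blocks
4: |20| + |17| = 20 + 17 = 37 blocks
5: |3| + |1| = 3 + 1 = 4 blocks
6: |13| + |-14| = 13 + 14 = 27 blocks
7: |13| + |3| = 13 + 3 = 16 blocks
Sorted: 5 (4 blocks) < 7 (16 blocks) < 1 (20 blocks) < 3 (24 blocks) < 2 (26 blocks) < …

5, 7, 1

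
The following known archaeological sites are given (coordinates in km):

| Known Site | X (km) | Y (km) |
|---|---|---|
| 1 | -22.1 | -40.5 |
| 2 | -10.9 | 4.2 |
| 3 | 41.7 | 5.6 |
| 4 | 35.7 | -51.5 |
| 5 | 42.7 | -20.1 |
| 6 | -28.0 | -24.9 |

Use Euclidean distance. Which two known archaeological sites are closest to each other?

Pairwise distances:
1–2: 46.1 km
1–3: 78.7 km
1–4: 58.8 km
1–5: 67.9 km
1–6: 16.7 km
2–3: 52.6 km
2–4: 72.6 km
2–5: 58.9 km
2–6: 33.8 km
3–4: 57.4 km
3–5: 25.7 km
3–6: 76.1 km
4–5: 32.2 km
4–6: 69.0 km
5–6: 70.9 km
Closest pair: 1–6 at 16.7 km.

1 and 6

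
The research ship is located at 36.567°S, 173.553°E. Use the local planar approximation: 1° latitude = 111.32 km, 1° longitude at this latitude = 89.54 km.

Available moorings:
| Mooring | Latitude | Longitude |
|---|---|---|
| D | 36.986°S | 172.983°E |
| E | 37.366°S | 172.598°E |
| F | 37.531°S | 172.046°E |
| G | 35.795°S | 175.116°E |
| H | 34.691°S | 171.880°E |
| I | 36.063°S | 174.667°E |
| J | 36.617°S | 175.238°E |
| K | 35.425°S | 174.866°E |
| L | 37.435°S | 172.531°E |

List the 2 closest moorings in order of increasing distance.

D, I

Distances from 36.567°S, 173.553°E:
D: √((-0.419·111.32)² + (-0.570·89.54)²) = √(2175.57691 + 2604.85703) = 69.141 km
E: √((-0.799·111.32)² + (-0.955·89.54)²) = √(7911.15610 + 7312.07981) = 123.382 km
F: √((-0.964·111.32)² + (-1.507·89.54)²) = √(11515.96836 + 18207.93460) = 172.406 km
G: √((0.772·111.32)² + (1.563·89.54)²) = √(7385.51860 + 19586.28800) = 164.231 km
H: √((1.876·111.32)² + (-1.673·89.54)²) = √(43612.60855 + 22440.16583) = 257.007 km
I: √((0.504·111.32)² + (1.114·89.54)²) = √(3147.80244 + 9949.57573) = 114.444 km
J: √((-0.050·111.32)² + (1.685·89.54)²) = √(30.98036 + 22763.23545) = 150.978 km
K: √((1.142·111.32)² + (1.313·89.54)²) = √(16161.38600 + 13821.76906) = 173.156 km
L: √((-0.868·111.32)² + (-1.022·89.54)²) = √(9336.53750 + 8374.05814) = 133.081 km
Sorted: D (69.141 km) < I (114.444 km) < E (123.382 km) < L (133.081 km) < …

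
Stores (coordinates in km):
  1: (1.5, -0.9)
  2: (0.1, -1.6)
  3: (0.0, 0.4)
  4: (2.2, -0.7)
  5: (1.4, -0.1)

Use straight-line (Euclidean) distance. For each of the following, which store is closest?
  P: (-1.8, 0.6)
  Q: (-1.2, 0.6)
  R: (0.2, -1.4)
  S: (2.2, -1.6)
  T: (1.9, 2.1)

P at (-1.8, 0.6):
  1: 3.6249 km
  2: 2.9069 km
  3: 1.8111 km
  4: 4.2059 km
  5: 3.2757 km
  → nearest: 3 (1.8111 km)
Q at (-1.2, 0.6):
  1: 3.0887 km
  2: 2.5554 km
  3: 1.2166 km
  4: 3.6401 km
  5: 2.6926 km
  → nearest: 3 (1.2166 km)
R at (0.2, -1.4):
  1: 1.3928 km
  2: 0.2236 km
  3: 1.8111 km
  4: 2.1190 km
  5: 1.7692 km
  → nearest: 2 (0.2236 km)
S at (2.2, -1.6):
  1: 0.9899 km
  2: 2.1000 km
  3: 2.9732 km
  4: 0.9000 km
  5: 1.7000 km
  → nearest: 4 (0.9000 km)
T at (1.9, 2.1):
  1: 3.0265 km
  2: 4.1146 km
  3: 2.5495 km
  4: 2.8160 km
  5: 2.2561 km
  → nearest: 5 (2.2561 km)

P→3; Q→3; R→2; S→4; T→5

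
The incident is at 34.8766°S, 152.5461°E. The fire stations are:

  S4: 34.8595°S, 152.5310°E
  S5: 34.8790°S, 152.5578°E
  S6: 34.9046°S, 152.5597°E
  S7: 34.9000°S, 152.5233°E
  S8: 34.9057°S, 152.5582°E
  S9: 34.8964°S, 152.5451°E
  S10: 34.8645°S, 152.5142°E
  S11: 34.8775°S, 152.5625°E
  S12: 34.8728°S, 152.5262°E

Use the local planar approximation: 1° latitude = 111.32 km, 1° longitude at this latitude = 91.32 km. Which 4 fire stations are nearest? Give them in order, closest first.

Distances from 34.8766°S, 152.5461°E:
S4: √((0.0171·111.32)² + (-0.0151·91.32)²) = √(3.623586 + 1.901453) = 2.3505 km
S5: √((-0.0024·111.32)² + (0.0117·91.32)²) = √(0.071379 + 1.141573) = 1.1013 km
S6: √((-0.0280·111.32)² + (0.0136·91.32)²) = √(9.715440 + 1.542445) = 3.3553 km
S7: √((-0.0234·111.32)² + (-0.0228·91.32)²) = √(6.785441 + 4.335124) = 3.3348 km
S8: √((-0.0291·111.32)² + (0.0121·91.32)²) = √(10.493790 + 1.220963) = 3.4227 km
S9: √((-0.0198·111.32)² + (-0.0010·91.32)²) = √(4.858216 + 0.008339) = 2.2060 km
S10: √((0.0121·111.32)² + (-0.0319·91.32)²) = √(1.814334 + 8.486198) = 3.2094 km
S11: √((-0.0009·111.32)² + (0.0164·91.32)²) = √(0.010038 + 2.242950) = 1.5010 km
S12: √((0.0038·111.32)² + (-0.0199·91.32)²) = √(0.178943 + 3.302463) = 1.8659 km
Sorted: S5 (1.1013 km) < S11 (1.5010 km) < S12 (1.8659 km) < S9 (2.2060 km) < S4 (2.3505 km) < S10 (3.2094 km) < …

S5, S11, S12, S9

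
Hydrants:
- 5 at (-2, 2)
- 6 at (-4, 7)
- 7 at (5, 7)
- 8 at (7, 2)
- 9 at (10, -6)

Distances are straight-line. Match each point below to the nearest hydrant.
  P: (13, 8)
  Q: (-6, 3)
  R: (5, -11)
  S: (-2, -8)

P→7; Q→5; R→9; S→5

P at (13, 8):
  5: √((-15)² + (-6)²) = √(225.000 + 36.000) = 16.2
  6: √((-17)² + (-1)²) = √(289.000 + 1.000) = 17.0
  7: √((-8)² + (-1)²) = √(64.000 + 1.000) = 8.1
  8: √((-6)² + (-6)²) = √(36.000 + 36.000) = 8.5
  9: √((-3)² + (-14)²) = √(9.000 + 196.000) = 14.3
  → nearest: 7 (8.1)
Q at (-6, 3):
  5: √((4)² + (-1)²) = √(16.000 + 1.000) = 4.1
  6: √((2)² + (4)²) = √(4.000 + 16.000) = 4.5
  7: √((11)² + (4)²) = √(121.000 + 16.000) = 11.7
  8: √((13)² + (-1)²) = √(169.000 + 1.000) = 13.0
  9: √((16)² + (-9)²) = √(256.000 + 81.000) = 18.4
  → nearest: 5 (4.1)
R at (5, -11):
  5: √((-7)² + (13)²) = √(49.000 + 169.000) = 14.8
  6: √((-9)² + (18)²) = √(81.000 + 324.000) = 20.1
  7: √((0)² + (18)²) = √(0.000 + 324.000) = 18.0
  8: √((2)² + (13)²) = √(4.000 + 169.000) = 13.2
  9: √((5)² + (5)²) = √(25.000 + 25.000) = 7.1
  → nearest: 9 (7.1)
S at (-2, -8):
  5: √((0)² + (10)²) = √(0.000 + 100.000) = 10.0
  6: √((-2)² + (15)²) = √(4.000 + 225.000) = 15.1
  7: √((7)² + (15)²) = √(49.000 + 225.000) = 16.6
  8: √((9)² + (10)²) = √(81.000 + 100.000) = 13.5
  9: √((12)² + (2)²) = √(144.000 + 4.000) = 12.2
  → nearest: 5 (10.0)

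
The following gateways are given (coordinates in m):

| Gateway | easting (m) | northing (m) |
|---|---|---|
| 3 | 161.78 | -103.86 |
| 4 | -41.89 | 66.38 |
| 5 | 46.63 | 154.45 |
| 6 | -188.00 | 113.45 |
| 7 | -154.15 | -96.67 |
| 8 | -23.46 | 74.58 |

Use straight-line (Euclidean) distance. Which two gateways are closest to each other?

4 and 8

Pairwise distances:
3–4: √((-203.67)² + (170.24)²) = √(41481.4689 + 28981.6576) = 265.45 m
3–5: √((-115.15)² + (258.31)²) = √(13259.5225 + 66724.0561) = 282.81 m
3–6: √((-349.78)² + (217.31)²) = √(122346.0484 + 47223.6361) = 411.79 m
3–7: √((-315.93)² + (7.19)²) = √(99811.7649 + 51.6961) = 316.01 m
3–8: √((-185.24)² + (178.44)²) = √(34313.8576 + 31840.8336) = 257.21 m
4–5: √((88.52)² + (88.07)²) = √(7835.7904 + 7756.3249) = 124.87 m
4–6: √((-146.11)² + (47.07)²) = √(21348.1321 + 2215.5849) = 153.50 m
4–7: √((-112.26)² + (-163.05)²) = √(12602.3076 + 26585.3025) = 197.96 m
4–8: √((18.43)² + (8.20)²) = √(339.6649 + 67.2400) = 20.17 m
5–6: √((-234.63)² + (-41.00)²) = √(55051.2369 + 1681.0000) = 238.19 m
5–7: √((-200.78)² + (-251.12)²) = √(40312.6084 + 63061.2544) = 321.52 m
5–8: √((-70.09)² + (-79.87)²) = √(4912.6081 + 6379.2169) = 106.26 m
6–7: √((33.85)² + (-210.12)²) = √(1145.8225 + 44150.4144) = 212.83 m
6–8: √((164.54)² + (-38.87)²) = √(27073.4116 + 1510.8769) = 169.07 m
7–8: √((130.69)² + (171.25)²) = √(17079.8761 + 29326.5625) = 215.42 m
Closest pair: 4–8 at 20.17 m.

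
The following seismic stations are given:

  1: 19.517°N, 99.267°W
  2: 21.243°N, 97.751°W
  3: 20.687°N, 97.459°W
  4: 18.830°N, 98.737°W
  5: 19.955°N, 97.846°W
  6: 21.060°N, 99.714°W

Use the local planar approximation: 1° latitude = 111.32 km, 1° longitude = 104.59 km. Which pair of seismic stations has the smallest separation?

2 and 3

Pairwise distances:
1–2: √((1.726·111.32)² + (1.516·104.59)²) = √(36917.13401 + 25140.77890) = 249.114 km
1–3: √((1.170·111.32)² + (1.808·104.59)²) = √(16963.60373 + 35758.32591) = 229.613 km
1–4: √((-0.687·111.32)² + (0.530·104.59)²) = √(5848.70706 + 3072.78423) = 94.454 km
1–5: √((0.438·111.32)² + (1.421·104.59)²) = √(2377.35817 + 22088.61481) = 156.416 km
1–6: √((1.543·111.32)² + (-0.447·104.59)²) = √(29503.81984 + 2185.72426) = 178.016 km
2–3: √((-0.556·111.32)² + (0.292·104.59)²) = √(3830.85733 + 932.70870) = 69.019 km
2–4: √((-2.413·111.32)² + (-0.986·104.59)²) = √(72154.10418 + 10634.91825) = 287.731 km
2–5: √((-1.288·111.32)² + (-0.095·104.59)²) = √(20557.87028 + 98.72509) = 143.724 km
2–6: √((-0.183·111.32)² + (-1.963·104.59)²) = √(415.00046 + 42152.26591) = 206.318 km
3–4: √((-1.857·111.32)² + (-1.278·104.59)²) = √(42733.67107 + 17866.60490) = 246.171 km
3–5: √((-0.732·111.32)² + (-0.387·104.59)²) = √(6640.00731 + 1638.33329) = 90.985 km
3–6: √((0.373·111.32)² + (-2.255·104.59)²) = √(1724.10638 + 55625.43477) = 239.478 km
4–5: √((1.125·111.32)² + (0.891·104.59)²) = √(15683.80522 + 8684.31832) = 156.103 km
4–6: √((2.230·111.32)² + (-0.977·104.59)²) = √(61624.88494 + 10441.65773) = 268.452 km
5–6: √((1.105·111.32)² + (-1.868·104.59)²) = √(15131.11567 + 38171.04677) = 230.873 km
Closest pair: 2–3 at 69.019 km.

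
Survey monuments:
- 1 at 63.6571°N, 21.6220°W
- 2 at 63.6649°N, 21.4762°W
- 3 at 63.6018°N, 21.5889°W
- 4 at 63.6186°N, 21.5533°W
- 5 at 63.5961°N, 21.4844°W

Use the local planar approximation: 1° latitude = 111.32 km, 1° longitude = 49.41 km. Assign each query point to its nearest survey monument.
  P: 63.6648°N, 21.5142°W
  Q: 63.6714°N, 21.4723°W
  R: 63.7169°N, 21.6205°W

P→2; Q→2; R→1

P at 63.6648°N, 21.5142°W:
  1: √((-0.0077·111.32)² + (-0.1078·49.41)²) = √(0.734730 + 28.370516) = 5.3949 km
  2: √((0.0001·111.32)² + (0.0380·49.41)²) = √(0.000124 + 3.525307) = 1.8776 km
  3: √((-0.0630·111.32)² + (-0.0747·49.41)²) = √(49.184413 + 13.622942) = 7.9251 km
  4: √((-0.0462·111.32)² + (-0.0391·49.41)²) = √(26.450284 + 3.732357) = 5.4939 km
  5: √((-0.0687·111.32)² + (0.0298·49.41)²) = √(58.487071 + 2.168015) = 7.7881 km
  → nearest: 2 (1.8776 km)
Q at 63.6714°N, 21.4723°W:
  1: √((-0.0143·111.32)² + (-0.1497·49.41)²) = √(2.534069 + 54.710831) = 7.5660 km
  2: √((-0.0065·111.32)² + (-0.0039·49.41)²) = √(0.523568 + 0.037133) = 0.7488 km
  3: √((-0.0696·111.32)² + (-0.1166·49.41)²) = √(60.029521 + 33.191495) = 9.6551 km
  4: √((-0.0528·111.32)² + (-0.0810·49.41)²) = √(34.547310 + 16.017685) = 7.1109 km
  5: √((-0.0753·111.32)² + (-0.0121·49.41)²) = √(70.264563 + 0.357438) = 8.4037 km
  → nearest: 2 (0.7488 km)
R at 63.7169°N, 21.6205°W:
  1: √((-0.0598·111.32)² + (-0.0015·49.41)²) = √(44.314797 + 0.005493) = 6.6573 km
  2: √((-0.0520·111.32)² + (0.1443·49.41)²) = √(33.508353 + 50.834946) = 9.1839 km
  3: √((-0.1151·111.32)² + (0.0316·49.41)²) = √(164.171226 + 2.437833) = 12.9077 km
  4: √((-0.0983·111.32)² + (0.0672·49.41)²) = √(119.743909 + 11.024737) = 11.4354 km
  5: √((-0.1208·111.32)² + (0.1361·49.41)²) = √(180.834073 + 45.221604) = 15.0351 km
  → nearest: 1 (6.6573 km)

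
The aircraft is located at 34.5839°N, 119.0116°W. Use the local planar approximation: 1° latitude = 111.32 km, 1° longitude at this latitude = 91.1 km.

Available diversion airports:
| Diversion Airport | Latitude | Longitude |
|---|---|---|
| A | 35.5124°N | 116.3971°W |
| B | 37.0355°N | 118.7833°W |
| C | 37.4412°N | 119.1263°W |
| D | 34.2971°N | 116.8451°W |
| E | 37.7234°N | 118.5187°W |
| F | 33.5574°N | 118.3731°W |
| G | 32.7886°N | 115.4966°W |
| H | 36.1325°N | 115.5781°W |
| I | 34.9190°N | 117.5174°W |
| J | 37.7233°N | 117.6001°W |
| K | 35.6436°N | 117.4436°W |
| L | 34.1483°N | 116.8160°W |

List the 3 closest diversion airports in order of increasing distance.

F, I, K

Distances from 34.5839°N, 119.0116°W:
A: 259.6413 km
B: 273.7035 km
C: 318.2462 km
D: 199.9337 km
E: 352.3620 km
F: 128.2227 km
G: 377.4649 km
H: 357.1514 km
I: 141.1405 km
J: 372.3838 km
K: 185.2581 km
L: 205.8131 km
Sorted: F (128.2227 km) < I (141.1405 km) < K (185.2581 km) < D (199.9337 km) < L (205.8131 km) < …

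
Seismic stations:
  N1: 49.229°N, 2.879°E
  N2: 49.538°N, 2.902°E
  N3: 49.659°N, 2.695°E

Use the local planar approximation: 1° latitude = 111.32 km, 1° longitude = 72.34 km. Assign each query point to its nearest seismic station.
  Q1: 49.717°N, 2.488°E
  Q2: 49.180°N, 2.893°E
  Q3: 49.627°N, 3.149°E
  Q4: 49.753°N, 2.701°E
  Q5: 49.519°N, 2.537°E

Q1→N3; Q2→N1; Q3→N2; Q4→N3; Q5→N3

Q1 at 49.717°N, 2.488°E:
  N1: 61.247 km
  N2: 35.972 km
  N3: 16.307 km
  → nearest: N3 (16.307 km)
Q2 at 49.180°N, 2.893°E:
  N1: 5.548 km
  N2: 39.858 km
  N3: 55.213 km
  → nearest: N1 (5.548 km)
Q3 at 49.627°N, 3.149°E:
  N1: 48.420 km
  N2: 20.431 km
  N3: 33.035 km
  → nearest: N2 (20.431 km)
Q4 at 49.753°N, 2.701°E:
  N1: 59.736 km
  N2: 28.004 km
  N3: 10.473 km
  → nearest: N3 (10.473 km)
Q5 at 49.519°N, 2.537°E:
  N1: 40.673 km
  N2: 26.489 km
  N3: 19.327 km
  → nearest: N3 (19.327 km)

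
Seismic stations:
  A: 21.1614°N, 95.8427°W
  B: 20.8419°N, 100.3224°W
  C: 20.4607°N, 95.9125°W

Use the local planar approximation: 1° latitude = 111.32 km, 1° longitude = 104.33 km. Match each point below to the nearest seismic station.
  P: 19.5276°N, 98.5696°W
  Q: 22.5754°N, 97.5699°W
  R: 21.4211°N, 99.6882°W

P at 19.5276°N, 98.5696°W:
  A: 337.6643 km
  B: 234.1950 km
  C: 296.0369 km
  → nearest: B (234.1950 km)
Q at 22.5754°N, 97.5699°W:
  A: 239.2664 km
  B: 345.9831 km
  C: 292.0912 km
  → nearest: A (239.2664 km)
R at 21.4211°N, 99.6882°W:
  A: 402.2413 km
  B: 92.3860 km
  C: 408.1692 km
  → nearest: B (92.3860 km)

P→B; Q→A; R→B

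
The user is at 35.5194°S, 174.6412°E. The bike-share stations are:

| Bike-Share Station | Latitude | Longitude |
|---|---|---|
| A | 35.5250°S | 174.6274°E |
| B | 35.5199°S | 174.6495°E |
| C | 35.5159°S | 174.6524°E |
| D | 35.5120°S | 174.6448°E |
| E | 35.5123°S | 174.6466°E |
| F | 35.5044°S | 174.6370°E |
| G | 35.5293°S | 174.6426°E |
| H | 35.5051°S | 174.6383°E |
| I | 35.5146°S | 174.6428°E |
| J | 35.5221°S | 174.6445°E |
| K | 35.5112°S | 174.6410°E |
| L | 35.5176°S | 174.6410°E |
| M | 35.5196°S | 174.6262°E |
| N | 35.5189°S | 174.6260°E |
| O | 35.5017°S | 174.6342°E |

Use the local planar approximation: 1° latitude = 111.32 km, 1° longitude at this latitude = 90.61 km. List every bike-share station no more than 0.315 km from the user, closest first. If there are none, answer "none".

L

Distances from 35.5194°S, 174.6412°E:
A: 1.3972 km
B: 0.7541 km
C: 1.0871 km
D: 0.8860 km
E: 0.9296 km
F: 1.7126 km
G: 1.1093 km
H: 1.6134 km
I: 0.5537 km
J: 0.4240 km
K: 0.9130 km
L: 0.2012 km
M: 1.3593 km
N: 1.3784 km
O: 2.0699 km
Threshold 0.315 km: L (0.2012 km) is within range.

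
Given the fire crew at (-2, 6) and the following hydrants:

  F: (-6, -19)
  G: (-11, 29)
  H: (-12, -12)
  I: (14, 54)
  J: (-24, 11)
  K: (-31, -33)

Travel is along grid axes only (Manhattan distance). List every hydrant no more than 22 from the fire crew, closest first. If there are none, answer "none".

none

Distances from (-2, 6):
F: 29
G: 32
H: 28
I: 64
J: 27
K: 68
Threshold 22: none within range.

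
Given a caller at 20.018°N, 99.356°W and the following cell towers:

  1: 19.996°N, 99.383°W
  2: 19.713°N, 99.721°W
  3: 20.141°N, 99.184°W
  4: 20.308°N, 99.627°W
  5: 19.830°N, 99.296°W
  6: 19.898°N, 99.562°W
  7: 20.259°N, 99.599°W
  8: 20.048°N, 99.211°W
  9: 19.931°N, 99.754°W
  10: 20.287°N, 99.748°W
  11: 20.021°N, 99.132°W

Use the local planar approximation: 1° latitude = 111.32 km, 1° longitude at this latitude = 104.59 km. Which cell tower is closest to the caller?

Distances from 20.018°N, 99.356°W:
1: 3.738 km
2: 51.089 km
3: 22.608 km
4: 42.960 km
5: 21.849 km
6: 25.351 km
7: 36.955 km
8: 15.529 km
9: 42.739 km
10: 50.771 km
11: 23.431 km
Minimum: 1 at 3.738 km.

1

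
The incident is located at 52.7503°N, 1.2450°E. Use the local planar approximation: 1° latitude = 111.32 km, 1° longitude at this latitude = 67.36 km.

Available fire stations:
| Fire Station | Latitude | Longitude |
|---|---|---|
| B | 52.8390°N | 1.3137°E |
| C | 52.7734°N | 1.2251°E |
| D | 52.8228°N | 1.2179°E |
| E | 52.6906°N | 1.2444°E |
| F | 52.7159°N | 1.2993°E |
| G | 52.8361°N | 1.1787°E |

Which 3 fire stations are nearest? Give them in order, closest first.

Distances from 52.7503°N, 1.2450°E:
B: √((0.0887·111.32)² + (0.0687·67.36)²) = √(97.497535 + 21.414978) = 10.9047 km
C: √((0.0231·111.32)² + (-0.0199·67.36)²) = √(6.612571 + 1.796844) = 2.8999 km
D: √((0.0725·111.32)² + (-0.0271·67.36)²) = √(65.136198 + 3.332290) = 8.2746 km
E: √((-0.0597·111.32)² + (-0.0006·67.36)²) = √(44.166711 + 0.001633) = 6.6459 km
F: √((-0.0344·111.32)² + (0.0543·67.36)²) = √(14.664366 + 13.378389) = 5.2955 km
G: √((0.0858·111.32)² + (-0.0663·67.36)²) = √(91.226491 + 19.944870) = 10.5438 km
Sorted: C (2.8999 km) < F (5.2955 km) < E (6.6459 km) < D (8.2746 km) < G (10.5438 km) < …

C, F, E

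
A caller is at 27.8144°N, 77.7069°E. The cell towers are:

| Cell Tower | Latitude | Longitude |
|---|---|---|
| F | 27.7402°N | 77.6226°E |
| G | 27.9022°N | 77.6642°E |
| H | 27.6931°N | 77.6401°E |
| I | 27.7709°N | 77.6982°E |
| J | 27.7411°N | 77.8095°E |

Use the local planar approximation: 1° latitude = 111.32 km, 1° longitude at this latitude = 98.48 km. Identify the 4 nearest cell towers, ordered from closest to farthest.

Distances from 27.8144°N, 77.7069°E:
F: √((-0.0742·111.32)² + (-0.0843·98.48)²) = √(68.226675 + 68.920946) = 11.7110 km
G: √((0.0878·111.32)² + (-0.0427·98.48)²) = √(95.529043 + 17.682832) = 10.6401 km
H: √((-0.1213·111.32)² + (-0.0668·98.48)²) = √(182.334142 + 43.276189) = 15.0203 km
I: √((-0.0435·111.32)² + (-0.0087·98.48)²) = √(23.449031 + 0.734065) = 4.9176 km
J: √((-0.0733·111.32)² + (0.1026·98.48)²) = √(66.581618 + 102.091786) = 12.9874 km
Sorted: I (4.9176 km) < G (10.6401 km) < F (11.7110 km) < J (12.9874 km) < H (15.0203 km)

I, G, F, J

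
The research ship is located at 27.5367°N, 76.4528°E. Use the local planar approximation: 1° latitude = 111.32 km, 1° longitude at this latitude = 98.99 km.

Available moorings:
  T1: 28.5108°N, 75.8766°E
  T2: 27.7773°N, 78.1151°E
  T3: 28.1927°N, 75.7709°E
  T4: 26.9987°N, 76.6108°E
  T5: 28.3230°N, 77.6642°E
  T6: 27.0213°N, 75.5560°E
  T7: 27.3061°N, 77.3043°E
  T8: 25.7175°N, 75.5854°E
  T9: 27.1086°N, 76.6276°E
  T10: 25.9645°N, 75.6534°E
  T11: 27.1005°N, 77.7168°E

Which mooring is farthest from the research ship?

T8

Distances from 27.5367°N, 76.4528°E:
T1: √((0.9741·111.32)² + (-0.5762·98.99)²) = √(11758.542197 + 3253.337779) = 122.5230 km
T2: √((0.2406·111.32)² + (1.6623·98.99)²) = √(717.360800 + 27077.056942) = 166.7166 km
T3: √((0.6560·111.32)² + (-0.6819·98.99)²) = √(5332.784992 + 4556.422937) = 99.4445 km
T4: √((-0.5380·111.32)² + (0.1580·98.99)²) = √(3586.831265 + 244.622738) = 61.8987 km
T5: √((0.7863·111.32)² + (1.2114·98.99)²) = √(7661.661256 + 14379.963615) = 148.4642 km
T6: √((-0.5154·111.32)² + (-0.8968·98.99)²) = √(3291.813513 + 7880.864267) = 105.7009 km
T7: √((-0.2306·111.32)² + (0.8515·98.99)²) = √(658.969025 + 7104.801571) = 88.1123 km
T8: √((-1.8192·111.32)² + (-0.8674·98.99)²) = √(41011.654498 + 7372.613788) = 219.9642 km
T9: √((-0.4281·111.32)² + (0.1748·98.99)²) = √(2271.103105 + 299.409451) = 50.7002 km
T10: √((-1.5722·111.32)² + (-0.7994·98.99)²) = √(30631.056699 + 6261.969332) = 192.0756 km
T11: √((-0.4362·111.32)² + (1.2640·98.99)²) = √(2357.858387 + 15655.855218) = 134.2152 km
Maximum: T8 at 219.9642 km.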